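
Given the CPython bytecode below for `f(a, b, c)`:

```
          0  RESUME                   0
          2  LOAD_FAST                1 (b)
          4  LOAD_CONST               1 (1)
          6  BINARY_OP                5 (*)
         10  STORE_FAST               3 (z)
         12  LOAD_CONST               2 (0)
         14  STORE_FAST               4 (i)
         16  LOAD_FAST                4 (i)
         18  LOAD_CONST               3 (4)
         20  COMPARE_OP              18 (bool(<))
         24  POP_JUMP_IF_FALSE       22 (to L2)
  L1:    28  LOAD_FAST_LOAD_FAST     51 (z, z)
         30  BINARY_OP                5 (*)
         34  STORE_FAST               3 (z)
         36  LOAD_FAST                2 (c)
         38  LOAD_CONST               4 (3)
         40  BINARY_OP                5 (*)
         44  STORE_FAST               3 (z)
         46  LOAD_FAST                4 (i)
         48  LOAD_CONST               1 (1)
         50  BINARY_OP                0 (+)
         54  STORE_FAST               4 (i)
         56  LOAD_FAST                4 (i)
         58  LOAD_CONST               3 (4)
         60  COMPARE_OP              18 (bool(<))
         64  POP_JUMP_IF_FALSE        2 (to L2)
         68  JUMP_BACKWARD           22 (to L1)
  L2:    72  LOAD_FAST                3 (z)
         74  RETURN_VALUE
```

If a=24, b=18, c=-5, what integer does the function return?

-15

LOAD_FAST b → push 18
LOAD_CONST → push 1
BINARY_OP * → 18 * 1 = 18
STORE_FAST z → z=18
LOAD_CONST → push 0
STORE_FAST i → i=0
LOAD_FAST i → push 0
LOAD_CONST → push 4
COMPARE_OP bool(<) → 0 vs 4 = True
POP_JUMP_IF_FALSE → pop True; no jump
LOAD_FAST_LOAD_FAST z,z → push 18,18
BINARY_OP * → 18 * 18 = 324
STORE_FAST z → z=324
LOAD_FAST c → push -5
LOAD_CONST → push 3
BINARY_OP * → -5 * 3 = -15
STORE_FAST z → z=-15
LOAD_FAST i → push 0
LOAD_CONST → push 1
BINARY_OP + → 0 + 1 = 1
STORE_FAST i → i=1
LOAD_FAST i → push 1
LOAD_CONST → push 4
COMPARE_OP bool(<) → 1 vs 4 = True
POP_JUMP_IF_FALSE → pop True; no jump
LOAD_FAST_LOAD_FAST z,z → push -15,-15
BINARY_OP * → -15 * -15 = 225
STORE_FAST z → z=225
LOAD_FAST c → push -5
LOAD_CONST → push 3
BINARY_OP * → -5 * 3 = -15
STORE_FAST z → z=-15
LOAD_FAST i → push 1
LOAD_CONST → push 1
BINARY_OP + → 1 + 1 = 2
STORE_FAST i → i=2
LOAD_FAST i → push 2
LOAD_CONST → push 4
COMPARE_OP bool(<) → 2 vs 4 = True
POP_JUMP_IF_FALSE → pop True; no jump
LOAD_FAST_LOAD_FAST z,z → push -15,-15
BINARY_OP * → -15 * -15 = 225
STORE_FAST z → z=225
LOAD_FAST c → push -5
LOAD_CONST → push 3
BINARY_OP * → -5 * 3 = -15
STORE_FAST z → z=-15
LOAD_FAST i → push 2
LOAD_CONST → push 1
BINARY_OP + → 2 + 1 = 3
STORE_FAST i → i=3
LOAD_FAST i → push 3
LOAD_CONST → push 4
COMPARE_OP bool(<) → 3 vs 4 = True
POP_JUMP_IF_FALSE → pop True; no jump
LOAD_FAST_LOAD_FAST z,z → push -15,-15
BINARY_OP * → -15 * -15 = 225
STORE_FAST z → z=225
LOAD_FAST c → push -5
LOAD_CONST → push 3
BINARY_OP * → -5 * 3 = -15
STORE_FAST z → z=-15
LOAD_FAST i → push 3
LOAD_CONST → push 1
BINARY_OP + → 3 + 1 = 4
STORE_FAST i → i=4
LOAD_FAST i → push 4
LOAD_CONST → push 4
COMPARE_OP bool(<) → 4 vs 4 = False
POP_JUMP_IF_FALSE → pop False; jump
LOAD_FAST z → push -15
RETURN_VALUE → return -15.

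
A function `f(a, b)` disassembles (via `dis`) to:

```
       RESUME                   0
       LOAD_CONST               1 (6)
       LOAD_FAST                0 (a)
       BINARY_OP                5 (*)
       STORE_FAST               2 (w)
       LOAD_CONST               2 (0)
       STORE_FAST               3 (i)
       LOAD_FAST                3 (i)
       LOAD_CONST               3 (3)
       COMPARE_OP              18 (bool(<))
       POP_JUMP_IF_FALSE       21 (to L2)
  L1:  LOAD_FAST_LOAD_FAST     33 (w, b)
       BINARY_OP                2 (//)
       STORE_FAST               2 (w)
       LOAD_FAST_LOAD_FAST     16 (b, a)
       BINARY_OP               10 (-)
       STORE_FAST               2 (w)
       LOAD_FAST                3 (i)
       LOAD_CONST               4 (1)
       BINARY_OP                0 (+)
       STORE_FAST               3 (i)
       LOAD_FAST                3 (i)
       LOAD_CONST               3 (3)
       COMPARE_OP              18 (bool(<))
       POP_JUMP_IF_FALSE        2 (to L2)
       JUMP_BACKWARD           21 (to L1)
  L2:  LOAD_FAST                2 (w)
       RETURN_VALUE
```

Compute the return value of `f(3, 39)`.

LOAD_CONST → push 6. Stack: [6]
LOAD_FAST a → push 3. Stack: [6, 3]
BINARY_OP * → 6 * 3 = 18. Stack: [18]
STORE_FAST w → w=18. Stack: []
LOAD_CONST → push 0. Stack: [0]
STORE_FAST i → i=0. Stack: []
LOAD_FAST i → push 0. Stack: [0]
LOAD_CONST → push 3. Stack: [0, 3]
COMPARE_OP bool(<) → 0 vs 3 = True. Stack: [True]
POP_JUMP_IF_FALSE → pop True; no jump. Stack: []
LOAD_FAST_LOAD_FAST w,b → push 18,39. Stack: [18, 39]
BINARY_OP // → 18 // 39 = 0. Stack: [0]
STORE_FAST w → w=0. Stack: []
LOAD_FAST_LOAD_FAST b,a → push 39,3. Stack: [39, 3]
BINARY_OP - → 39 - 3 = 36. Stack: [36]
STORE_FAST w → w=36. Stack: []
LOAD_FAST i → push 0. Stack: [0]
LOAD_CONST → push 1. Stack: [0, 1]
BINARY_OP + → 0 + 1 = 1. Stack: [1]
STORE_FAST i → i=1. Stack: []
LOAD_FAST i → push 1. Stack: [1]
LOAD_CONST → push 3. Stack: [1, 3]
COMPARE_OP bool(<) → 1 vs 3 = True. Stack: [True]
POP_JUMP_IF_FALSE → pop True; no jump. Stack: []
LOAD_FAST_LOAD_FAST w,b → push 36,39. Stack: [36, 39]
BINARY_OP // → 36 // 39 = 0. Stack: [0]
STORE_FAST w → w=0. Stack: []
LOAD_FAST_LOAD_FAST b,a → push 39,3. Stack: [39, 3]
BINARY_OP - → 39 - 3 = 36. Stack: [36]
STORE_FAST w → w=36. Stack: []
LOAD_FAST i → push 1. Stack: [1]
LOAD_CONST → push 1. Stack: [1, 1]
BINARY_OP + → 1 + 1 = 2. Stack: [2]
STORE_FAST i → i=2. Stack: []
LOAD_FAST i → push 2. Stack: [2]
LOAD_CONST → push 3. Stack: [2, 3]
COMPARE_OP bool(<) → 2 vs 3 = True. Stack: [True]
POP_JUMP_IF_FALSE → pop True; no jump. Stack: []
LOAD_FAST_LOAD_FAST w,b → push 36,39. Stack: [36, 39]
BINARY_OP // → 36 // 39 = 0. Stack: [0]
STORE_FAST w → w=0. Stack: []
LOAD_FAST_LOAD_FAST b,a → push 39,3. Stack: [39, 3]
BINARY_OP - → 39 - 3 = 36. Stack: [36]
STORE_FAST w → w=36. Stack: []
LOAD_FAST i → push 2. Stack: [2]
LOAD_CONST → push 1. Stack: [2, 1]
BINARY_OP + → 2 + 1 = 3. Stack: [3]
STORE_FAST i → i=3. Stack: []
LOAD_FAST i → push 3. Stack: [3]
LOAD_CONST → push 3. Stack: [3, 3]
COMPARE_OP bool(<) → 3 vs 3 = False. Stack: [False]
POP_JUMP_IF_FALSE → pop False; jump. Stack: []
LOAD_FAST w → push 36. Stack: [36]
RETURN_VALUE → return 36.

36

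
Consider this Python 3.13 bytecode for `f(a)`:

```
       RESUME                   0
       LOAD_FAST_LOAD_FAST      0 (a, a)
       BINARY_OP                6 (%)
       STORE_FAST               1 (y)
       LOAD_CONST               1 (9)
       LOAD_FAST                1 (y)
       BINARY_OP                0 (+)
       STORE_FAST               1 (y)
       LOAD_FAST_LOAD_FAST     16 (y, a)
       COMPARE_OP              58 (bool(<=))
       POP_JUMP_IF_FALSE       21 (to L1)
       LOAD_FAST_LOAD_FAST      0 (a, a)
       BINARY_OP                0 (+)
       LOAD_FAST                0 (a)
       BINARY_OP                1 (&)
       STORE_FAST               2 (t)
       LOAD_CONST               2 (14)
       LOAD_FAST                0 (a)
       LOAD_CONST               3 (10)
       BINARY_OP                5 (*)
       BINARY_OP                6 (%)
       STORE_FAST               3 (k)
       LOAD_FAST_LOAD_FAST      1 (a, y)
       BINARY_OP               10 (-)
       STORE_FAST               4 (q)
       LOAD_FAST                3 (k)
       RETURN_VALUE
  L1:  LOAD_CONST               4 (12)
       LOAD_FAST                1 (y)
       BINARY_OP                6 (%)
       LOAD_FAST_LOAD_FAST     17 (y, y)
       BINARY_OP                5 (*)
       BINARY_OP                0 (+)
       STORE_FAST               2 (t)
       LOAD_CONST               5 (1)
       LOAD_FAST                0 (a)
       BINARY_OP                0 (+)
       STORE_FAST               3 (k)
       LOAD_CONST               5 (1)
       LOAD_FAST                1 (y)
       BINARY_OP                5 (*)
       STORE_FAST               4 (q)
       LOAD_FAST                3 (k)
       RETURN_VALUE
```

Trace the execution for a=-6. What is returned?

-5

LOAD_FAST_LOAD_FAST a,a → push -6,-6. Stack: [-6, -6]
BINARY_OP % → -6 % -6 = 0. Stack: [0]
STORE_FAST y → y=0. Stack: []
LOAD_CONST → push 9. Stack: [9]
LOAD_FAST y → push 0. Stack: [9, 0]
BINARY_OP + → 9 + 0 = 9. Stack: [9]
STORE_FAST y → y=9. Stack: []
LOAD_FAST_LOAD_FAST y,a → push 9,-6. Stack: [9, -6]
COMPARE_OP bool(<=) → 9 vs -6 = False. Stack: [False]
POP_JUMP_IF_FALSE → pop False; jump. Stack: []
LOAD_CONST → push 12. Stack: [12]
LOAD_FAST y → push 9. Stack: [12, 9]
BINARY_OP % → 12 % 9 = 3. Stack: [3]
LOAD_FAST_LOAD_FAST y,y → push 9,9. Stack: [3, 9, 9]
BINARY_OP * → 9 * 9 = 81. Stack: [3, 81]
BINARY_OP + → 3 + 81 = 84. Stack: [84]
STORE_FAST t → t=84. Stack: []
LOAD_CONST → push 1. Stack: [1]
LOAD_FAST a → push -6. Stack: [1, -6]
BINARY_OP + → 1 + -6 = -5. Stack: [-5]
STORE_FAST k → k=-5. Stack: []
LOAD_CONST → push 1. Stack: [1]
LOAD_FAST y → push 9. Stack: [1, 9]
BINARY_OP * → 1 * 9 = 9. Stack: [9]
STORE_FAST q → q=9. Stack: []
LOAD_FAST k → push -5. Stack: [-5]
RETURN_VALUE → return -5.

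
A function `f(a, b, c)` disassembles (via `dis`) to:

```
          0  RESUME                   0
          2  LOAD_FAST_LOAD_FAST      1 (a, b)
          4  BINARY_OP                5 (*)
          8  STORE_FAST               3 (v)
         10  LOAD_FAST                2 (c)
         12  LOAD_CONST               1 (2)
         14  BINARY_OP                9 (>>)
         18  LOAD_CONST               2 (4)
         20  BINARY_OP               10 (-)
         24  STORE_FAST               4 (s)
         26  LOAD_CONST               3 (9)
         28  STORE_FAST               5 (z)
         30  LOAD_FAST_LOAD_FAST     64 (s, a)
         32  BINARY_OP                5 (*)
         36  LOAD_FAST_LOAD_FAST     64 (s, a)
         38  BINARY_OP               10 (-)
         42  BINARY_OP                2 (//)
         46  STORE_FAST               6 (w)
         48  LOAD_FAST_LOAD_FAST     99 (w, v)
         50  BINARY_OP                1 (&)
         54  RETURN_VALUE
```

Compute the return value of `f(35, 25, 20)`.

874

LOAD_FAST_LOAD_FAST a,b → push 35,25. Stack: [35, 25]
BINARY_OP * → 35 * 25 = 875. Stack: [875]
STORE_FAST v → v=875. Stack: []
LOAD_FAST c → push 20. Stack: [20]
LOAD_CONST → push 2. Stack: [20, 2]
BINARY_OP >> → 20 >> 2 = 5. Stack: [5]
LOAD_CONST → push 4. Stack: [5, 4]
BINARY_OP - → 5 - 4 = 1. Stack: [1]
STORE_FAST s → s=1. Stack: []
LOAD_CONST → push 9. Stack: [9]
STORE_FAST z → z=9. Stack: []
LOAD_FAST_LOAD_FAST s,a → push 1,35. Stack: [1, 35]
BINARY_OP * → 1 * 35 = 35. Stack: [35]
LOAD_FAST_LOAD_FAST s,a → push 1,35. Stack: [35, 1, 35]
BINARY_OP - → 1 - 35 = -34. Stack: [35, -34]
BINARY_OP // → 35 // -34 = -2. Stack: [-2]
STORE_FAST w → w=-2. Stack: []
LOAD_FAST_LOAD_FAST w,v → push -2,875. Stack: [-2, 875]
BINARY_OP & → -2 & 875 = 874. Stack: [874]
RETURN_VALUE → return 874.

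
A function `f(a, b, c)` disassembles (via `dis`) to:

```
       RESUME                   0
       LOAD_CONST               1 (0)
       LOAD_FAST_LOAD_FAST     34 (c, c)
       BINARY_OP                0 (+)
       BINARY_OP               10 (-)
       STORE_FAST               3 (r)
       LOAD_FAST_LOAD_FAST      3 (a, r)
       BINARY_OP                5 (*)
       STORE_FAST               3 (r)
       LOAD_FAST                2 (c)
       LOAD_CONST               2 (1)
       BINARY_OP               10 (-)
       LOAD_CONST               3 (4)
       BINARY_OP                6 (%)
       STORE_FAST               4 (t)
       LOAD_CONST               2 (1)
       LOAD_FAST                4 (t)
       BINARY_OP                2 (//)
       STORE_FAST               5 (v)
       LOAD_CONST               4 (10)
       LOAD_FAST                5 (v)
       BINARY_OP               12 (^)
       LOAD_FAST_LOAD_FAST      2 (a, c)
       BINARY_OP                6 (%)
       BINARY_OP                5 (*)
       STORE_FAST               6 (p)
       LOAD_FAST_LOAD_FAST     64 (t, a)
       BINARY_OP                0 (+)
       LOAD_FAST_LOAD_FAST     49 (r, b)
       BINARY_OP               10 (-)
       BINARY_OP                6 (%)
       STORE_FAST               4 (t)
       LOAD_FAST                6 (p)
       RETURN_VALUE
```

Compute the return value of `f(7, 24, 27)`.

70

LOAD_CONST → push 0. Stack: [0]
LOAD_FAST_LOAD_FAST c,c → push 27,27. Stack: [0, 27, 27]
BINARY_OP + → 27 + 27 = 54. Stack: [0, 54]
BINARY_OP - → 0 - 54 = -54. Stack: [-54]
STORE_FAST r → r=-54. Stack: []
LOAD_FAST_LOAD_FAST a,r → push 7,-54. Stack: [7, -54]
BINARY_OP * → 7 * -54 = -378. Stack: [-378]
STORE_FAST r → r=-378. Stack: []
LOAD_FAST c → push 27. Stack: [27]
LOAD_CONST → push 1. Stack: [27, 1]
BINARY_OP - → 27 - 1 = 26. Stack: [26]
LOAD_CONST → push 4. Stack: [26, 4]
BINARY_OP % → 26 % 4 = 2. Stack: [2]
STORE_FAST t → t=2. Stack: []
LOAD_CONST → push 1. Stack: [1]
LOAD_FAST t → push 2. Stack: [1, 2]
BINARY_OP // → 1 // 2 = 0. Stack: [0]
STORE_FAST v → v=0. Stack: []
LOAD_CONST → push 10. Stack: [10]
LOAD_FAST v → push 0. Stack: [10, 0]
BINARY_OP ^ → 10 ^ 0 = 10. Stack: [10]
LOAD_FAST_LOAD_FAST a,c → push 7,27. Stack: [10, 7, 27]
BINARY_OP % → 7 % 27 = 7. Stack: [10, 7]
BINARY_OP * → 10 * 7 = 70. Stack: [70]
STORE_FAST p → p=70. Stack: []
LOAD_FAST_LOAD_FAST t,a → push 2,7. Stack: [2, 7]
BINARY_OP + → 2 + 7 = 9. Stack: [9]
LOAD_FAST_LOAD_FAST r,b → push -378,24. Stack: [9, -378, 24]
BINARY_OP - → -378 - 24 = -402. Stack: [9, -402]
BINARY_OP % → 9 % -402 = -393. Stack: [-393]
STORE_FAST t → t=-393. Stack: []
LOAD_FAST p → push 70. Stack: [70]
RETURN_VALUE → return 70.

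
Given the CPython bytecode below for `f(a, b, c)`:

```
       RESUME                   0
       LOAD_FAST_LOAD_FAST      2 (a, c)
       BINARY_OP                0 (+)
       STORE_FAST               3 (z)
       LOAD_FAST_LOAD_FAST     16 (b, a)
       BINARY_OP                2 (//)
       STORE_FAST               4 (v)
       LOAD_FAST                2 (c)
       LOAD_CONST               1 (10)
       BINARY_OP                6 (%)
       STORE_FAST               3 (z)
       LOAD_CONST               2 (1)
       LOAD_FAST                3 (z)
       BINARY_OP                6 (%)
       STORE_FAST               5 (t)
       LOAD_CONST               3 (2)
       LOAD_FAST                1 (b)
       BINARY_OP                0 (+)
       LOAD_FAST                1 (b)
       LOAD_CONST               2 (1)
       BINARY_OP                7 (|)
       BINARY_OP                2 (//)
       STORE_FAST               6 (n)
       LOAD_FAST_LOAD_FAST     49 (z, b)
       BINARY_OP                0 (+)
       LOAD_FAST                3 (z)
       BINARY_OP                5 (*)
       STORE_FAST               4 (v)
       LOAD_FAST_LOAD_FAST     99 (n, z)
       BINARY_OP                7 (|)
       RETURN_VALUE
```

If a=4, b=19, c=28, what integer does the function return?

9

LOAD_FAST_LOAD_FAST a,c → push 4,28. Stack: [4, 28]
BINARY_OP + → 4 + 28 = 32. Stack: [32]
STORE_FAST z → z=32. Stack: []
LOAD_FAST_LOAD_FAST b,a → push 19,4. Stack: [19, 4]
BINARY_OP // → 19 // 4 = 4. Stack: [4]
STORE_FAST v → v=4. Stack: []
LOAD_FAST c → push 28. Stack: [28]
LOAD_CONST → push 10. Stack: [28, 10]
BINARY_OP % → 28 % 10 = 8. Stack: [8]
STORE_FAST z → z=8. Stack: []
LOAD_CONST → push 1. Stack: [1]
LOAD_FAST z → push 8. Stack: [1, 8]
BINARY_OP % → 1 % 8 = 1. Stack: [1]
STORE_FAST t → t=1. Stack: []
LOAD_CONST → push 2. Stack: [2]
LOAD_FAST b → push 19. Stack: [2, 19]
BINARY_OP + → 2 + 19 = 21. Stack: [21]
LOAD_FAST b → push 19. Stack: [21, 19]
LOAD_CONST → push 1. Stack: [21, 19, 1]
BINARY_OP | → 19 | 1 = 19. Stack: [21, 19]
BINARY_OP // → 21 // 19 = 1. Stack: [1]
STORE_FAST n → n=1. Stack: []
LOAD_FAST_LOAD_FAST z,b → push 8,19. Stack: [8, 19]
BINARY_OP + → 8 + 19 = 27. Stack: [27]
LOAD_FAST z → push 8. Stack: [27, 8]
BINARY_OP * → 27 * 8 = 216. Stack: [216]
STORE_FAST v → v=216. Stack: []
LOAD_FAST_LOAD_FAST n,z → push 1,8. Stack: [1, 8]
BINARY_OP | → 1 | 8 = 9. Stack: [9]
RETURN_VALUE → return 9.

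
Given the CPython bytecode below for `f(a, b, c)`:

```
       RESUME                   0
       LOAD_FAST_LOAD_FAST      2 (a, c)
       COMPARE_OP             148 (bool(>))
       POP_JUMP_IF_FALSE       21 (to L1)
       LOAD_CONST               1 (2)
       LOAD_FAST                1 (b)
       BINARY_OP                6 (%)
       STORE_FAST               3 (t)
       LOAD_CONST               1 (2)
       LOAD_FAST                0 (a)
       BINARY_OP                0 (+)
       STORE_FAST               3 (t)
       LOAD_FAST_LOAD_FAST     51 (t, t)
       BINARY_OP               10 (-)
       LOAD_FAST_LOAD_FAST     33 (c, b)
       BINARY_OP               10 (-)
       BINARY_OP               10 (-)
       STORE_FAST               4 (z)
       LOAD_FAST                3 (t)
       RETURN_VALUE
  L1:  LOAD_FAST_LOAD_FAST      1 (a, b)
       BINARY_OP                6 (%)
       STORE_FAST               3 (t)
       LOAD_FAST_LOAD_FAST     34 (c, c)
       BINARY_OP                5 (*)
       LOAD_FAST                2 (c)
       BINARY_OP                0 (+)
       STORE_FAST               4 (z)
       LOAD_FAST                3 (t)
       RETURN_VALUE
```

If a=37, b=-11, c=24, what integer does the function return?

LOAD_FAST_LOAD_FAST a,c → push 37,24. Stack: [37, 24]
COMPARE_OP bool(>) → 37 vs 24 = True. Stack: [True]
POP_JUMP_IF_FALSE → pop True; no jump. Stack: []
LOAD_CONST → push 2. Stack: [2]
LOAD_FAST b → push -11. Stack: [2, -11]
BINARY_OP % → 2 % -11 = -9. Stack: [-9]
STORE_FAST t → t=-9. Stack: []
LOAD_CONST → push 2. Stack: [2]
LOAD_FAST a → push 37. Stack: [2, 37]
BINARY_OP + → 2 + 37 = 39. Stack: [39]
STORE_FAST t → t=39. Stack: []
LOAD_FAST_LOAD_FAST t,t → push 39,39. Stack: [39, 39]
BINARY_OP - → 39 - 39 = 0. Stack: [0]
LOAD_FAST_LOAD_FAST c,b → push 24,-11. Stack: [0, 24, -11]
BINARY_OP - → 24 - -11 = 35. Stack: [0, 35]
BINARY_OP - → 0 - 35 = -35. Stack: [-35]
STORE_FAST z → z=-35. Stack: []
LOAD_FAST t → push 39. Stack: [39]
RETURN_VALUE → return 39.

39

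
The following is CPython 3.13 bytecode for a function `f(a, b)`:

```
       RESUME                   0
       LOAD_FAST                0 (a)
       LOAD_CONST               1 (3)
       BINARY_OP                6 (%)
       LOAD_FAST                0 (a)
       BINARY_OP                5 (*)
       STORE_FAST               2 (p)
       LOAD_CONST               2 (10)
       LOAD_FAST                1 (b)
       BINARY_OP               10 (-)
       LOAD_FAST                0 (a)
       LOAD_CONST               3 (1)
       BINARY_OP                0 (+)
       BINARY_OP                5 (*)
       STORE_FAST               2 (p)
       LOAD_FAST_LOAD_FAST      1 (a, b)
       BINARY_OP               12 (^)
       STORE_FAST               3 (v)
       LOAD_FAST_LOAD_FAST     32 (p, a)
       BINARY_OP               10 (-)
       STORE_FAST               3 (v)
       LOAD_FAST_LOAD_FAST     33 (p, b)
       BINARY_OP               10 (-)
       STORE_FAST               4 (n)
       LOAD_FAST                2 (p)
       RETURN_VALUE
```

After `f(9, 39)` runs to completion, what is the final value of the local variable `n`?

LOAD_FAST a → push 9. Stack: [9]
LOAD_CONST → push 3. Stack: [9, 3]
BINARY_OP % → 9 % 3 = 0. Stack: [0]
LOAD_FAST a → push 9. Stack: [0, 9]
BINARY_OP * → 0 * 9 = 0. Stack: [0]
STORE_FAST p → p=0. Stack: []
LOAD_CONST → push 10. Stack: [10]
LOAD_FAST b → push 39. Stack: [10, 39]
BINARY_OP - → 10 - 39 = -29. Stack: [-29]
LOAD_FAST a → push 9. Stack: [-29, 9]
LOAD_CONST → push 1. Stack: [-29, 9, 1]
BINARY_OP + → 9 + 1 = 10. Stack: [-29, 10]
BINARY_OP * → -29 * 10 = -290. Stack: [-290]
STORE_FAST p → p=-290. Stack: []
LOAD_FAST_LOAD_FAST a,b → push 9,39. Stack: [9, 39]
BINARY_OP ^ → 9 ^ 39 = 46. Stack: [46]
STORE_FAST v → v=46. Stack: []
LOAD_FAST_LOAD_FAST p,a → push -290,9. Stack: [-290, 9]
BINARY_OP - → -290 - 9 = -299. Stack: [-299]
STORE_FAST v → v=-299. Stack: []
LOAD_FAST_LOAD_FAST p,b → push -290,39. Stack: [-290, 39]
BINARY_OP - → -290 - 39 = -329. Stack: [-329]
STORE_FAST n → n=-329. Stack: []
LOAD_FAST p → push -290. Stack: [-290]
RETURN_VALUE → return -290.

-329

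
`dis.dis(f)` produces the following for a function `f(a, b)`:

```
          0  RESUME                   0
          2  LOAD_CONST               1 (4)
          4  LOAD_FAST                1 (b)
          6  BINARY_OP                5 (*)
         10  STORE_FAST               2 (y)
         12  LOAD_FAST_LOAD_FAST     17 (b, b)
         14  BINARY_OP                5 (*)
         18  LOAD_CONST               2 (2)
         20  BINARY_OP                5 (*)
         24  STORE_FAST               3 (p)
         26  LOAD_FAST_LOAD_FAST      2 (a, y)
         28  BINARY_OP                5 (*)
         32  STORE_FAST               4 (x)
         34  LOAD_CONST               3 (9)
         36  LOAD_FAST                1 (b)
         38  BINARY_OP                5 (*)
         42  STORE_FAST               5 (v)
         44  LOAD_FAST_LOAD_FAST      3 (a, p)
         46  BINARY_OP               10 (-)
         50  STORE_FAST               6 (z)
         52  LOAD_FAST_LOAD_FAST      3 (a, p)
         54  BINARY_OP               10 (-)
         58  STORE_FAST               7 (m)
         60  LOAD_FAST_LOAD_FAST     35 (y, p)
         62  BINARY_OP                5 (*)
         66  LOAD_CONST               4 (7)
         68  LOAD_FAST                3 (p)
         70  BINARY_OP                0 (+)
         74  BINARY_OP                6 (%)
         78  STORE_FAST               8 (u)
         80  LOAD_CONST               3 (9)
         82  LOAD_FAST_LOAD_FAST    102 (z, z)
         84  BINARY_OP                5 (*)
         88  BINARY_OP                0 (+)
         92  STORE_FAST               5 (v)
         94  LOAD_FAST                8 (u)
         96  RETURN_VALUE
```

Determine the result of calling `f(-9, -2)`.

11

LOAD_CONST → push 4. Stack: [4]
LOAD_FAST b → push -2. Stack: [4, -2]
BINARY_OP * → 4 * -2 = -8. Stack: [-8]
STORE_FAST y → y=-8. Stack: []
LOAD_FAST_LOAD_FAST b,b → push -2,-2. Stack: [-2, -2]
BINARY_OP * → -2 * -2 = 4. Stack: [4]
LOAD_CONST → push 2. Stack: [4, 2]
BINARY_OP * → 4 * 2 = 8. Stack: [8]
STORE_FAST p → p=8. Stack: []
LOAD_FAST_LOAD_FAST a,y → push -9,-8. Stack: [-9, -8]
BINARY_OP * → -9 * -8 = 72. Stack: [72]
STORE_FAST x → x=72. Stack: []
LOAD_CONST → push 9. Stack: [9]
LOAD_FAST b → push -2. Stack: [9, -2]
BINARY_OP * → 9 * -2 = -18. Stack: [-18]
STORE_FAST v → v=-18. Stack: []
LOAD_FAST_LOAD_FAST a,p → push -9,8. Stack: [-9, 8]
BINARY_OP - → -9 - 8 = -17. Stack: [-17]
STORE_FAST z → z=-17. Stack: []
LOAD_FAST_LOAD_FAST a,p → push -9,8. Stack: [-9, 8]
BINARY_OP - → -9 - 8 = -17. Stack: [-17]
STORE_FAST m → m=-17. Stack: []
LOAD_FAST_LOAD_FAST y,p → push -8,8. Stack: [-8, 8]
BINARY_OP * → -8 * 8 = -64. Stack: [-64]
LOAD_CONST → push 7. Stack: [-64, 7]
LOAD_FAST p → push 8. Stack: [-64, 7, 8]
BINARY_OP + → 7 + 8 = 15. Stack: [-64, 15]
BINARY_OP % → -64 % 15 = 11. Stack: [11]
STORE_FAST u → u=11. Stack: []
LOAD_CONST → push 9. Stack: [9]
LOAD_FAST_LOAD_FAST z,z → push -17,-17. Stack: [9, -17, -17]
BINARY_OP * → -17 * -17 = 289. Stack: [9, 289]
BINARY_OP + → 9 + 289 = 298. Stack: [298]
STORE_FAST v → v=298. Stack: []
LOAD_FAST u → push 11. Stack: [11]
RETURN_VALUE → return 11.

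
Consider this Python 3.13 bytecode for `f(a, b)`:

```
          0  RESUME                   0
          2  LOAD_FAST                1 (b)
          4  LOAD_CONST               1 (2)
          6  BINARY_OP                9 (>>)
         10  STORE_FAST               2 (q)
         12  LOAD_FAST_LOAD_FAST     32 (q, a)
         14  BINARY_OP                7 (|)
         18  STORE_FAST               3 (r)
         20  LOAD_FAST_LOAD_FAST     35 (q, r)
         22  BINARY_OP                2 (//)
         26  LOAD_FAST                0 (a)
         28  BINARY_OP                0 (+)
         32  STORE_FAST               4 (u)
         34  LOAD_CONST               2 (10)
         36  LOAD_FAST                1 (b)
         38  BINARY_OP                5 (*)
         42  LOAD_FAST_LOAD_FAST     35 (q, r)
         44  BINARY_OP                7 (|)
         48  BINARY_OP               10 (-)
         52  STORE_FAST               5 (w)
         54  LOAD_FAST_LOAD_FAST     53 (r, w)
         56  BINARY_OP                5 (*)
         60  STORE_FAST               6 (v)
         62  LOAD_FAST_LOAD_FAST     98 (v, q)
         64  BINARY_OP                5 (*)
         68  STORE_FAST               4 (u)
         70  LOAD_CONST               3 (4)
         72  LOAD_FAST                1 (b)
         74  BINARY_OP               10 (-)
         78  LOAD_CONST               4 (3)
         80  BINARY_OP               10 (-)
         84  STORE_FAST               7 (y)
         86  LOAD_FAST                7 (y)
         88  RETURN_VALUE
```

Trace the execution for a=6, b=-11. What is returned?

12

LOAD_FAST b → push -11. Stack: [-11]
LOAD_CONST → push 2. Stack: [-11, 2]
BINARY_OP >> → -11 >> 2 = -3. Stack: [-3]
STORE_FAST q → q=-3. Stack: []
LOAD_FAST_LOAD_FAST q,a → push -3,6. Stack: [-3, 6]
BINARY_OP | → -3 | 6 = -1. Stack: [-1]
STORE_FAST r → r=-1. Stack: []
LOAD_FAST_LOAD_FAST q,r → push -3,-1. Stack: [-3, -1]
BINARY_OP // → -3 // -1 = 3. Stack: [3]
LOAD_FAST a → push 6. Stack: [3, 6]
BINARY_OP + → 3 + 6 = 9. Stack: [9]
STORE_FAST u → u=9. Stack: []
LOAD_CONST → push 10. Stack: [10]
LOAD_FAST b → push -11. Stack: [10, -11]
BINARY_OP * → 10 * -11 = -110. Stack: [-110]
LOAD_FAST_LOAD_FAST q,r → push -3,-1. Stack: [-110, -3, -1]
BINARY_OP | → -3 | -1 = -1. Stack: [-110, -1]
BINARY_OP - → -110 - -1 = -109. Stack: [-109]
STORE_FAST w → w=-109. Stack: []
LOAD_FAST_LOAD_FAST r,w → push -1,-109. Stack: [-1, -109]
BINARY_OP * → -1 * -109 = 109. Stack: [109]
STORE_FAST v → v=109. Stack: []
LOAD_FAST_LOAD_FAST v,q → push 109,-3. Stack: [109, -3]
BINARY_OP * → 109 * -3 = -327. Stack: [-327]
STORE_FAST u → u=-327. Stack: []
LOAD_CONST → push 4. Stack: [4]
LOAD_FAST b → push -11. Stack: [4, -11]
BINARY_OP - → 4 - -11 = 15. Stack: [15]
LOAD_CONST → push 3. Stack: [15, 3]
BINARY_OP - → 15 - 3 = 12. Stack: [12]
STORE_FAST y → y=12. Stack: []
LOAD_FAST y → push 12. Stack: [12]
RETURN_VALUE → return 12.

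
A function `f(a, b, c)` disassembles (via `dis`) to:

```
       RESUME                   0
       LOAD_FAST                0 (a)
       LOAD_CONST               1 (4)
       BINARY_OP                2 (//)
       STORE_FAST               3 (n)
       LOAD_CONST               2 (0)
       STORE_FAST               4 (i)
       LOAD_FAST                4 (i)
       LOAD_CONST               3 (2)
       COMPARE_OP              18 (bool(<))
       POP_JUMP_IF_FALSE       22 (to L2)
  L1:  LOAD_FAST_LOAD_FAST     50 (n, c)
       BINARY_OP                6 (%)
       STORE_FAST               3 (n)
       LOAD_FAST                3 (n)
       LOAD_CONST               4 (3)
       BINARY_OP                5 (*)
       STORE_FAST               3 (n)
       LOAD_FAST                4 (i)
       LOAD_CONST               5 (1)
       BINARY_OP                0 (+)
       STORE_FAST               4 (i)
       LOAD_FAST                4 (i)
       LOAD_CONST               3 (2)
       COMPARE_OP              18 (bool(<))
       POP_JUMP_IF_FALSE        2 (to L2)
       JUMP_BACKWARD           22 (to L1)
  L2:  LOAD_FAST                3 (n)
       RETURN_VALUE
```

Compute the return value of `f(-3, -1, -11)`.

LOAD_FAST a → push -3. Stack: [-3]
LOAD_CONST → push 4. Stack: [-3, 4]
BINARY_OP // → -3 // 4 = -1. Stack: [-1]
STORE_FAST n → n=-1. Stack: []
LOAD_CONST → push 0. Stack: [0]
STORE_FAST i → i=0. Stack: []
LOAD_FAST i → push 0. Stack: [0]
LOAD_CONST → push 2. Stack: [0, 2]
COMPARE_OP bool(<) → 0 vs 2 = True. Stack: [True]
POP_JUMP_IF_FALSE → pop True; no jump. Stack: []
LOAD_FAST_LOAD_FAST n,c → push -1,-11. Stack: [-1, -11]
BINARY_OP % → -1 % -11 = -1. Stack: [-1]
STORE_FAST n → n=-1. Stack: []
LOAD_FAST n → push -1. Stack: [-1]
LOAD_CONST → push 3. Stack: [-1, 3]
BINARY_OP * → -1 * 3 = -3. Stack: [-3]
STORE_FAST n → n=-3. Stack: []
LOAD_FAST i → push 0. Stack: [0]
LOAD_CONST → push 1. Stack: [0, 1]
BINARY_OP + → 0 + 1 = 1. Stack: [1]
STORE_FAST i → i=1. Stack: []
LOAD_FAST i → push 1. Stack: [1]
LOAD_CONST → push 2. Stack: [1, 2]
COMPARE_OP bool(<) → 1 vs 2 = True. Stack: [True]
POP_JUMP_IF_FALSE → pop True; no jump. Stack: []
LOAD_FAST_LOAD_FAST n,c → push -3,-11. Stack: [-3, -11]
BINARY_OP % → -3 % -11 = -3. Stack: [-3]
STORE_FAST n → n=-3. Stack: []
LOAD_FAST n → push -3. Stack: [-3]
LOAD_CONST → push 3. Stack: [-3, 3]
BINARY_OP * → -3 * 3 = -9. Stack: [-9]
STORE_FAST n → n=-9. Stack: []
LOAD_FAST i → push 1. Stack: [1]
LOAD_CONST → push 1. Stack: [1, 1]
BINARY_OP + → 1 + 1 = 2. Stack: [2]
STORE_FAST i → i=2. Stack: []
LOAD_FAST i → push 2. Stack: [2]
LOAD_CONST → push 2. Stack: [2, 2]
COMPARE_OP bool(<) → 2 vs 2 = False. Stack: [False]
POP_JUMP_IF_FALSE → pop False; jump. Stack: []
LOAD_FAST n → push -9. Stack: [-9]
RETURN_VALUE → return -9.

-9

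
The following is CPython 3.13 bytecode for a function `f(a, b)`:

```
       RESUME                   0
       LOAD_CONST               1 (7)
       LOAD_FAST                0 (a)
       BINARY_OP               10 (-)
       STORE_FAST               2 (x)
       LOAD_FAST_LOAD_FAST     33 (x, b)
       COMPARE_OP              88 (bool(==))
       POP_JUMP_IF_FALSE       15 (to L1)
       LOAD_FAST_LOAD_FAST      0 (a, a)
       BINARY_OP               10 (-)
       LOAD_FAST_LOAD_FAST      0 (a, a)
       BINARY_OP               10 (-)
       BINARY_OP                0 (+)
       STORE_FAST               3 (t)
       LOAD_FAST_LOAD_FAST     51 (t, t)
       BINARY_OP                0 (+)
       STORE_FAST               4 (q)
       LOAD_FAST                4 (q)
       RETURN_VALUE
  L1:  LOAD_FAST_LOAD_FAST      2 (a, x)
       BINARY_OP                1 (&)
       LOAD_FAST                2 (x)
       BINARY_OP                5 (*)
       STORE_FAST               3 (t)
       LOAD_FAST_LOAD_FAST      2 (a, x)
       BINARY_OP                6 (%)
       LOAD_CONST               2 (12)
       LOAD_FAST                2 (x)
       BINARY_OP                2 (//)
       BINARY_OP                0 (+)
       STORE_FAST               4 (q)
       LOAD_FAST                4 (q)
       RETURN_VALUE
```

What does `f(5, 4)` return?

7

LOAD_CONST → push 7. Stack: [7]
LOAD_FAST a → push 5. Stack: [7, 5]
BINARY_OP - → 7 - 5 = 2. Stack: [2]
STORE_FAST x → x=2. Stack: []
LOAD_FAST_LOAD_FAST x,b → push 2,4. Stack: [2, 4]
COMPARE_OP bool(==) → 2 vs 4 = False. Stack: [False]
POP_JUMP_IF_FALSE → pop False; jump. Stack: []
LOAD_FAST_LOAD_FAST a,x → push 5,2. Stack: [5, 2]
BINARY_OP & → 5 & 2 = 0. Stack: [0]
LOAD_FAST x → push 2. Stack: [0, 2]
BINARY_OP * → 0 * 2 = 0. Stack: [0]
STORE_FAST t → t=0. Stack: []
LOAD_FAST_LOAD_FAST a,x → push 5,2. Stack: [5, 2]
BINARY_OP % → 5 % 2 = 1. Stack: [1]
LOAD_CONST → push 12. Stack: [1, 12]
LOAD_FAST x → push 2. Stack: [1, 12, 2]
BINARY_OP // → 12 // 2 = 6. Stack: [1, 6]
BINARY_OP + → 1 + 6 = 7. Stack: [7]
STORE_FAST q → q=7. Stack: []
LOAD_FAST q → push 7. Stack: [7]
RETURN_VALUE → return 7.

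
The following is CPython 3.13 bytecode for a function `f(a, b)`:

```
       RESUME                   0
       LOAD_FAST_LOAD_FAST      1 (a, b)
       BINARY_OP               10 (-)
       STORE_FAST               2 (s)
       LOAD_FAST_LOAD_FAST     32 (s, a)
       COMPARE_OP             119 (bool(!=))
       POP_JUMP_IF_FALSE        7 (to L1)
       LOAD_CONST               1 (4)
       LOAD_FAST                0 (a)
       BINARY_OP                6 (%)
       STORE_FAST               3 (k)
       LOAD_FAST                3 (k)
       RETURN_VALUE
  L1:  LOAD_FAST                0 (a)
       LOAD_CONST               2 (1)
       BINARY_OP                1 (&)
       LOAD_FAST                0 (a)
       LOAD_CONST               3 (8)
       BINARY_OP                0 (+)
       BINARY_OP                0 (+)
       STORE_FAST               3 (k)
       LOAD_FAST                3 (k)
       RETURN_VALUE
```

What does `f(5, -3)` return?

LOAD_FAST_LOAD_FAST a,b → push 5,-3. Stack: [5, -3]
BINARY_OP - → 5 - -3 = 8. Stack: [8]
STORE_FAST s → s=8. Stack: []
LOAD_FAST_LOAD_FAST s,a → push 8,5. Stack: [8, 5]
COMPARE_OP bool(!=) → 8 vs 5 = True. Stack: [True]
POP_JUMP_IF_FALSE → pop True; no jump. Stack: []
LOAD_CONST → push 4. Stack: [4]
LOAD_FAST a → push 5. Stack: [4, 5]
BINARY_OP % → 4 % 5 = 4. Stack: [4]
STORE_FAST k → k=4. Stack: []
LOAD_FAST k → push 4. Stack: [4]
RETURN_VALUE → return 4.

4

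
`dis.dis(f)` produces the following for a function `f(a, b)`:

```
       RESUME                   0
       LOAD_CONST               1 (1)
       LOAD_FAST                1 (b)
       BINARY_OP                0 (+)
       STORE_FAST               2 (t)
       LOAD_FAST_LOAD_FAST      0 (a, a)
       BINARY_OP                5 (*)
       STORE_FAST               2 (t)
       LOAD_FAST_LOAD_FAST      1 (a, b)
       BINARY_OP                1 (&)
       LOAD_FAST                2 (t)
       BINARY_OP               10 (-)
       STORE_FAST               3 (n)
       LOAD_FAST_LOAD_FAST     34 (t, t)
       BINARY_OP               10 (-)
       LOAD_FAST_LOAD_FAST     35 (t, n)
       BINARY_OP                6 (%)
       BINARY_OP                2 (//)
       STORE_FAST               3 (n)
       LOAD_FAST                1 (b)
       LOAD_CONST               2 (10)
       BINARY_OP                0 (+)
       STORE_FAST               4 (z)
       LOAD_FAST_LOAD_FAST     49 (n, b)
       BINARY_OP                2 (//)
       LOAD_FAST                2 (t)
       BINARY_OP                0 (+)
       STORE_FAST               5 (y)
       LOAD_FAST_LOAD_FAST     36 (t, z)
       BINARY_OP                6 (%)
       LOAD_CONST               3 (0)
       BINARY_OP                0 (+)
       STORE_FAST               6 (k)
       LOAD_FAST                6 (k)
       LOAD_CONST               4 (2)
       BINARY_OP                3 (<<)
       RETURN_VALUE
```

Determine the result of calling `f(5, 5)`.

40

LOAD_CONST → push 1. Stack: [1]
LOAD_FAST b → push 5. Stack: [1, 5]
BINARY_OP + → 1 + 5 = 6. Stack: [6]
STORE_FAST t → t=6. Stack: []
LOAD_FAST_LOAD_FAST a,a → push 5,5. Stack: [5, 5]
BINARY_OP * → 5 * 5 = 25. Stack: [25]
STORE_FAST t → t=25. Stack: []
LOAD_FAST_LOAD_FAST a,b → push 5,5. Stack: [5, 5]
BINARY_OP & → 5 & 5 = 5. Stack: [5]
LOAD_FAST t → push 25. Stack: [5, 25]
BINARY_OP - → 5 - 25 = -20. Stack: [-20]
STORE_FAST n → n=-20. Stack: []
LOAD_FAST_LOAD_FAST t,t → push 25,25. Stack: [25, 25]
BINARY_OP - → 25 - 25 = 0. Stack: [0]
LOAD_FAST_LOAD_FAST t,n → push 25,-20. Stack: [0, 25, -20]
BINARY_OP % → 25 % -20 = -15. Stack: [0, -15]
BINARY_OP // → 0 // -15 = 0. Stack: [0]
STORE_FAST n → n=0. Stack: []
LOAD_FAST b → push 5. Stack: [5]
LOAD_CONST → push 10. Stack: [5, 10]
BINARY_OP + → 5 + 10 = 15. Stack: [15]
STORE_FAST z → z=15. Stack: []
LOAD_FAST_LOAD_FAST n,b → push 0,5. Stack: [0, 5]
BINARY_OP // → 0 // 5 = 0. Stack: [0]
LOAD_FAST t → push 25. Stack: [0, 25]
BINARY_OP + → 0 + 25 = 25. Stack: [25]
STORE_FAST y → y=25. Stack: []
LOAD_FAST_LOAD_FAST t,z → push 25,15. Stack: [25, 15]
BINARY_OP % → 25 % 15 = 10. Stack: [10]
LOAD_CONST → push 0. Stack: [10, 0]
BINARY_OP + → 10 + 0 = 10. Stack: [10]
STORE_FAST k → k=10. Stack: []
LOAD_FAST k → push 10. Stack: [10]
LOAD_CONST → push 2. Stack: [10, 2]
BINARY_OP << → 10 << 2 = 40. Stack: [40]
RETURN_VALUE → return 40.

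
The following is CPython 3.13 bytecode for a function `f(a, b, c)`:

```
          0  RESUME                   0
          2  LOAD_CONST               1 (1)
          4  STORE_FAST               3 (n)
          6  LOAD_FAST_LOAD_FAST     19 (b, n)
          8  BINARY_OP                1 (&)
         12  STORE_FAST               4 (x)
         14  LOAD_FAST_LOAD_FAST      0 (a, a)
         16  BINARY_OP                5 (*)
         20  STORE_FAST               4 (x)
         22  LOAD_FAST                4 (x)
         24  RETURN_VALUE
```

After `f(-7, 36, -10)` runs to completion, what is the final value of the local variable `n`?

1

LOAD_CONST → push 1. Stack: [1]
STORE_FAST n → n=1. Stack: []
LOAD_FAST_LOAD_FAST b,n → push 36,1. Stack: [36, 1]
BINARY_OP & → 36 & 1 = 0. Stack: [0]
STORE_FAST x → x=0. Stack: []
LOAD_FAST_LOAD_FAST a,a → push -7,-7. Stack: [-7, -7]
BINARY_OP * → -7 * -7 = 49. Stack: [49]
STORE_FAST x → x=49. Stack: []
LOAD_FAST x → push 49. Stack: [49]
RETURN_VALUE → return 49.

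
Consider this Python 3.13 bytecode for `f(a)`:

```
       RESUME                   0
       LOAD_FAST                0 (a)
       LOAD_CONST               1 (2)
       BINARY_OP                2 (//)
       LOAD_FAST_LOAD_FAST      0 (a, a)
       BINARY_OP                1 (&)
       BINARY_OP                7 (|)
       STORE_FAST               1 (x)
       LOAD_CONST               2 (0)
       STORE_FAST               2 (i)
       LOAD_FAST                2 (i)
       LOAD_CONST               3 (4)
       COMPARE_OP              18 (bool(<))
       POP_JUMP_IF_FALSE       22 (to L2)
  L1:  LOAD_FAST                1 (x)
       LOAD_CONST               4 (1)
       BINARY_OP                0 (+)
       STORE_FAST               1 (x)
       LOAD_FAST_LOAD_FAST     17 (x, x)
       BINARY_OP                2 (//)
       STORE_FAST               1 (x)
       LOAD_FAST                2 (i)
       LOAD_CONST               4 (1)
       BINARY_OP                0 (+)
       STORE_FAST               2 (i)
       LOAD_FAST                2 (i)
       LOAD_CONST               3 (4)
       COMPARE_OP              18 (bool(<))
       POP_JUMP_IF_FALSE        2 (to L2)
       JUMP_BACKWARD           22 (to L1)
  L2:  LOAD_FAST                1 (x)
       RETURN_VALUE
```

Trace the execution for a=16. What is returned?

LOAD_FAST a → push 16
LOAD_CONST → push 2
BINARY_OP // → 16 // 2 = 8
LOAD_FAST_LOAD_FAST a,a → push 16,16
BINARY_OP & → 16 & 16 = 16
BINARY_OP | → 8 | 16 = 24
STORE_FAST x → x=24
LOAD_CONST → push 0
STORE_FAST i → i=0
LOAD_FAST i → push 0
LOAD_CONST → push 4
COMPARE_OP bool(<) → 0 vs 4 = True
POP_JUMP_IF_FALSE → pop True; no jump
LOAD_FAST x → push 24
LOAD_CONST → push 1
BINARY_OP + → 24 + 1 = 25
STORE_FAST x → x=25
LOAD_FAST_LOAD_FAST x,x → push 25,25
BINARY_OP // → 25 // 25 = 1
STORE_FAST x → x=1
LOAD_FAST i → push 0
LOAD_CONST → push 1
BINARY_OP + → 0 + 1 = 1
STORE_FAST i → i=1
LOAD_FAST i → push 1
LOAD_CONST → push 4
COMPARE_OP bool(<) → 1 vs 4 = True
POP_JUMP_IF_FALSE → pop True; no jump
LOAD_FAST x → push 1
LOAD_CONST → push 1
BINARY_OP + → 1 + 1 = 2
STORE_FAST x → x=2
LOAD_FAST_LOAD_FAST x,x → push 2,2
BINARY_OP // → 2 // 2 = 1
STORE_FAST x → x=1
LOAD_FAST i → push 1
LOAD_CONST → push 1
BINARY_OP + → 1 + 1 = 2
STORE_FAST i → i=2
LOAD_FAST i → push 2
LOAD_CONST → push 4
COMPARE_OP bool(<) → 2 vs 4 = True
POP_JUMP_IF_FALSE → pop True; no jump
LOAD_FAST x → push 1
LOAD_CONST → push 1
BINARY_OP + → 1 + 1 = 2
STORE_FAST x → x=2
LOAD_FAST_LOAD_FAST x,x → push 2,2
BINARY_OP // → 2 // 2 = 1
STORE_FAST x → x=1
LOAD_FAST i → push 2
LOAD_CONST → push 1
BINARY_OP + → 2 + 1 = 3
STORE_FAST i → i=3
LOAD_FAST i → push 3
LOAD_CONST → push 4
COMPARE_OP bool(<) → 3 vs 4 = True
POP_JUMP_IF_FALSE → pop True; no jump
LOAD_FAST x → push 1
LOAD_CONST → push 1
BINARY_OP + → 1 + 1 = 2
STORE_FAST x → x=2
LOAD_FAST_LOAD_FAST x,x → push 2,2
BINARY_OP // → 2 // 2 = 1
STORE_FAST x → x=1
LOAD_FAST i → push 3
LOAD_CONST → push 1
BINARY_OP + → 3 + 1 = 4
STORE_FAST i → i=4
LOAD_FAST i → push 4
LOAD_CONST → push 4
COMPARE_OP bool(<) → 4 vs 4 = False
POP_JUMP_IF_FALSE → pop False; jump
LOAD_FAST x → push 1
RETURN_VALUE → return 1.

1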